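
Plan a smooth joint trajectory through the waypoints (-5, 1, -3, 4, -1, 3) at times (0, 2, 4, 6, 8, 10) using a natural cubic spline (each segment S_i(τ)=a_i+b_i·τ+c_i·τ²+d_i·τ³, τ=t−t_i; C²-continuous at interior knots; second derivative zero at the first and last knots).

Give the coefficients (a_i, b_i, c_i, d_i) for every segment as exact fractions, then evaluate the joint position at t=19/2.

Δ: Δ0=3, Δ1=-2, Δ2=7/2, Δ3=-5/2, Δ4=2
row 1: diag=8, rhs=-30; c'=1/4, d'=-15/4
row 2: denom=8−2·1/4=15/2; d'=(33−2·-15/4)/(15/2)=27/5
row 3: denom=8−2·4/15=112/15; d'=(-36−2·27/5)/(112/15)=-351/56
row 4: denom=8−2·15/56=209/28; d'=(27−2·-351/56)/(209/28)=1107/209
back: M4=1107/209
back: M3=-351/56−15/56·1107/209=-3213/418
back: M2=27/5−4/15·-3213/418=1557/209
back: M1=-15/4−1/4·1557/209=-1173/209
M: M0=0, M1=-1173/209, M2=1557/209, M3=-3213/418, M4=1107/209, M5=0
seg 0: a=-5, c=M0/2=0, d=(M1−M0)/(6·2)=-391/836, b=Δ0−h0·(2M0+M1)/6=1018/209
seg 1: a=1, c=M1/2=-1173/418, d=(M2−M1)/(6·2)=455/418, b=Δ1−h1·(2M1+M2)/6=-155/209
seg 2: a=-3, c=M2/2=1557/418, d=(M3−M2)/(6·2)=-111/88, b=Δ2−h2·(2M2+M3)/6=229/209
seg 3: a=4, c=M3/2=-3213/836, d=(M4−M3)/(6·2)=1809/1672, b=Δ3−h3·(2M3+M4)/6=359/418
seg 4: a=-1, c=M4/2=1107/418, d=(M5−M4)/(6·2)=-369/836, b=Δ4−h4·(2M4+M5)/6=-320/209
t_q=19/2 → seg 4, τ=3/2; S=-1+-320/209·τ+1107/418·τ²+-369/836·τ³=7841/6688

  seg 0: a=-5 b=1018/209 c=0 d=-391/836
  seg 1: a=1 b=-155/209 c=-1173/418 d=455/418
  seg 2: a=-3 b=229/209 c=1557/418 d=-111/88
  seg 3: a=4 b=359/418 c=-3213/836 d=1809/1672
  seg 4: a=-1 b=-320/209 c=1107/418 d=-369/836
S(19/2) = 7841/6688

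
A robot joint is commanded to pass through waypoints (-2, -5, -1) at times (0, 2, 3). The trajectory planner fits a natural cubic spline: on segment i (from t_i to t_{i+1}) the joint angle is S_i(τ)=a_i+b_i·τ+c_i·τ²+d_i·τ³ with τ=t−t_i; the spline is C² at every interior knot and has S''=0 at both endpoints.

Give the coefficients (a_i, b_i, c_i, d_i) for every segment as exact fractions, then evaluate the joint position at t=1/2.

  seg 0: a=-2 b=-10/3 c=0 d=11/24
  seg 1: a=-5 b=13/6 c=11/4 d=-11/12
S(1/2) = -231/64

Δ: Δ0=-3/2, Δ1=4
row 1: diag=6, rhs=33; c'=1/6, d'=11/2
back: M1=11/2
M: M0=0, M1=11/2, M2=0
seg 0: a=-2, c=M0/2=0, d=(M1−M0)/(6·2)=11/24, b=Δ0−h0·(2M0+M1)/6=-10/3
seg 1: a=-5, c=M1/2=11/4, d=(M2−M1)/(6·1)=-11/12, b=Δ1−h1·(2M1+M2)/6=13/6
t_q=1/2 → seg 0, τ=1/2; S=-2+-10/3·τ+0·τ²+11/24·τ³=-231/64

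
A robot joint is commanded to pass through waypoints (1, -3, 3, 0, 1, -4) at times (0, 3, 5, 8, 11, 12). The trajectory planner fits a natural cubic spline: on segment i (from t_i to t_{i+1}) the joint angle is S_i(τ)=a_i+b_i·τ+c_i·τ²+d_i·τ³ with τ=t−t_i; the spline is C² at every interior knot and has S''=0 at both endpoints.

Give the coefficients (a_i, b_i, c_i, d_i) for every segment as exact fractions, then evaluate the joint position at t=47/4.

Δ: Δ0=-4/3, Δ1=3, Δ2=-1, Δ3=1/3, Δ4=-5
row 1: diag=10, rhs=26; c'=1/5, d'=13/5
row 2: denom=10−2·1/5=48/5; d'=(-24−2·13/5)/(48/5)=-73/24
row 3: denom=12−3·5/16=177/16; d'=(8−3·-73/24)/(177/16)=274/177
row 4: denom=8−3·16/59=424/59; d'=(-32−3·274/177)/(424/59)=-1081/212
back: M4=-1081/212
back: M3=274/177−16/59·-1081/212=466/159
back: M2=-73/24−5/16·466/159=-839/212
back: M1=13/5−1/5·-839/212=719/212
M: M0=0, M1=719/212, M2=-839/212, M3=466/159, M4=-1081/212, M5=0
seg 0: a=1, c=M0/2=0, d=(M1−M0)/(6·3)=719/3816, b=Δ0−h0·(2M0+M1)/6=-3853/1272
seg 1: a=-3, c=M1/2=719/424, d=(M2−M1)/(6·2)=-779/1272, b=Δ1−h1·(2M1+M2)/6=1309/636
seg 2: a=3, c=M2/2=-839/424, d=(M3−M2)/(6·3)=4381/11448, b=Δ2−h2·(2M2+M3)/6=949/636
seg 3: a=0, c=M3/2=233/159, d=(M4−M3)/(6·3)=-5107/11448, b=Δ3−h3·(2M3+M4)/6=-61/1272
seg 4: a=1, c=M4/2=-1081/424, d=(M5−M4)/(6·1)=1081/1272, b=Δ4−h4·(2M4+M5)/6=-2099/636
t_q=47/4 → seg 4, τ=3/4; S=1+-2099/636·τ+-1081/424·τ²+1081/1272·τ³=-69219/27136

  seg 0: a=1 b=-3853/1272 c=0 d=719/3816
  seg 1: a=-3 b=1309/636 c=719/424 d=-779/1272
  seg 2: a=3 b=949/636 c=-839/424 d=4381/11448
  seg 3: a=0 b=-61/1272 c=233/159 d=-5107/11448
  seg 4: a=1 b=-2099/636 c=-1081/424 d=1081/1272
S(47/4) = -69219/27136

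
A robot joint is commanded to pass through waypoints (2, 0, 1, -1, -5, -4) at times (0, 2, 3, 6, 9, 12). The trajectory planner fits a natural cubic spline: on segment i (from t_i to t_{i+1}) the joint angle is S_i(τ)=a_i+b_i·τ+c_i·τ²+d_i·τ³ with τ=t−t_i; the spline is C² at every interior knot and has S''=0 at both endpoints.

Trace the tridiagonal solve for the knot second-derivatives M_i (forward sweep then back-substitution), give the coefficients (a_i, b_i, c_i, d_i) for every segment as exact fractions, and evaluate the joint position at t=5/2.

Δ: Δ0=-1, Δ1=1, Δ2=-2/3, Δ3=-4/3, Δ4=1/3
row 1: diag=6, rhs=12; c'=1/6, d'=2
row 2: denom=8−1·1/6=47/6; d'=(-10−1·2)/(47/6)=-72/47
row 3: denom=12−3·18/47=510/47; d'=(-4−3·-72/47)/(510/47)=14/255
row 4: denom=12−3·47/170=1899/170; d'=(10−3·14/255)/(1899/170)=1672/1899
back: M4=1672/1899
back: M3=14/255−47/170·1672/1899=-358/1899
back: M2=-72/47−18/47·-358/1899=-308/211
back: M1=2−1/6·-308/211=1420/633
M: M0=0, M1=1420/633, M2=-308/211, M3=-358/1899, M4=1672/1899, M5=0
seg 0: a=2, c=M0/2=0, d=(M1−M0)/(6·2)=355/1899, b=Δ0−h0·(2M0+M1)/6=-3319/1899
seg 1: a=0, c=M1/2=710/633, d=(M2−M1)/(6·1)=-1172/1899, b=Δ1−h1·(2M1+M2)/6=941/1899
seg 2: a=1, c=M2/2=-154/211, d=(M3−M2)/(6·3)=1207/17091, b=Δ2−h2·(2M2+M3)/6=1685/1899
seg 3: a=-1, c=M3/2=-179/1899, d=(M4−M3)/(6·3)=1015/17091, b=Δ3−h3·(2M3+M4)/6=-3010/1899
seg 4: a=-5, c=M4/2=836/1899, d=(M5−M4)/(6·3)=-836/17091, b=Δ4−h4·(2M4+M5)/6=-1039/1899
t_q=5/2 → seg 1, τ=1/2; S=0+941/1899·τ+710/633·τ²+-1172/1899·τ³=571/1266

  seg 0: a=2 b=-3319/1899 c=0 d=355/1899
  seg 1: a=0 b=941/1899 c=710/633 d=-1172/1899
  seg 2: a=1 b=1685/1899 c=-154/211 d=1207/17091
  seg 3: a=-1 b=-3010/1899 c=-179/1899 d=1015/17091
  seg 4: a=-5 b=-1039/1899 c=836/1899 d=-836/17091
S(5/2) = 571/1266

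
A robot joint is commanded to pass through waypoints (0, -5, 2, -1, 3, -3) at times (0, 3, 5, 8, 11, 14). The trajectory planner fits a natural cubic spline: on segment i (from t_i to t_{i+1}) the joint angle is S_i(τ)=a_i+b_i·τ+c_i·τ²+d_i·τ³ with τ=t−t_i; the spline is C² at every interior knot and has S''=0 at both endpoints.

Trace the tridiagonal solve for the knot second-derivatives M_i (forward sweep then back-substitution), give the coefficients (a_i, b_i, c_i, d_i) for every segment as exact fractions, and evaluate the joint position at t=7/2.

  seg 0: a=0 b=-241/66 c=0 d=131/594
  seg 1: a=-5 b=76/33 c=131/66 d=-61/88
  seg 2: a=2 b=127/66 c=-287/132 d=475/1188
  seg 3: a=-1 b=-43/132 c=47/33 d=-115/396
  seg 4: a=3 b=25/66 c=-157/132 d=157/1188
S(7/2) = -2421/704

Δ: Δ0=-5/3, Δ1=7/2, Δ2=-1, Δ3=4/3, Δ4=-2
row 1: diag=10, rhs=31; c'=1/5, d'=31/10
row 2: denom=10−2·1/5=48/5; d'=(-27−2·31/10)/(48/5)=-83/24
row 3: denom=12−3·5/16=177/16; d'=(14−3·-83/24)/(177/16)=130/59
row 4: denom=12−3·16/59=660/59; d'=(-20−3·130/59)/(660/59)=-157/66
back: M4=-157/66
back: M3=130/59−16/59·-157/66=94/33
back: M2=-83/24−5/16·94/33=-287/66
back: M1=31/10−1/5·-287/66=131/33
M: M0=0, M1=131/33, M2=-287/66, M3=94/33, M4=-157/66, M5=0
seg 0: a=0, c=M0/2=0, d=(M1−M0)/(6·3)=131/594, b=Δ0−h0·(2M0+M1)/6=-241/66
seg 1: a=-5, c=M1/2=131/66, d=(M2−M1)/(6·2)=-61/88, b=Δ1−h1·(2M1+M2)/6=76/33
seg 2: a=2, c=M2/2=-287/132, d=(M3−M2)/(6·3)=475/1188, b=Δ2−h2·(2M2+M3)/6=127/66
seg 3: a=-1, c=M3/2=47/33, d=(M4−M3)/(6·3)=-115/396, b=Δ3−h3·(2M3+M4)/6=-43/132
seg 4: a=3, c=M4/2=-157/132, d=(M5−M4)/(6·3)=157/1188, b=Δ4−h4·(2M4+M5)/6=25/66
t_q=7/2 → seg 1, τ=1/2; S=-5+76/33·τ+131/66·τ²+-61/88·τ³=-2421/704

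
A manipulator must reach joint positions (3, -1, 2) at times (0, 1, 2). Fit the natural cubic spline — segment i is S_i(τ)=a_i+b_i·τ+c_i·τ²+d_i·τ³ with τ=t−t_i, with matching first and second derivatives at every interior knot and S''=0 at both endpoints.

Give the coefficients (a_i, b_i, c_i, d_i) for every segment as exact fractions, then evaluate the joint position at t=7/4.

  seg 0: a=3 b=-23/4 c=0 d=7/4
  seg 1: a=-1 b=-1/2 c=21/4 d=-7/4
S(7/4) = 215/256

Δ: Δ0=-4, Δ1=3
row 1: diag=4, rhs=42; c'=1/4, d'=21/2
back: M1=21/2
M: M0=0, M1=21/2, M2=0
seg 0: a=3, c=M0/2=0, d=(M1−M0)/(6·1)=7/4, b=Δ0−h0·(2M0+M1)/6=-23/4
seg 1: a=-1, c=M1/2=21/4, d=(M2−M1)/(6·1)=-7/4, b=Δ1−h1·(2M1+M2)/6=-1/2
t_q=7/4 → seg 1, τ=3/4; S=-1+-1/2·τ+21/4·τ²+-7/4·τ³=215/256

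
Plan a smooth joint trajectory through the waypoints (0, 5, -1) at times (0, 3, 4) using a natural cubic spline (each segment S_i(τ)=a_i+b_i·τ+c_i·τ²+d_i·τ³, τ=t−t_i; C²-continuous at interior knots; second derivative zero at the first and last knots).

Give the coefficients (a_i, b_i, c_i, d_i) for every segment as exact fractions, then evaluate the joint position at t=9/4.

  seg 0: a=0 b=109/24 c=0 d=-23/72
  seg 1: a=5 b=-49/12 c=-23/8 d=23/24
S(9/4) = 3369/512

Δ: Δ0=5/3, Δ1=-6
row 1: diag=8, rhs=-46; c'=1/8, d'=-23/4
back: M1=-23/4
M: M0=0, M1=-23/4, M2=0
seg 0: a=0, c=M0/2=0, d=(M1−M0)/(6·3)=-23/72, b=Δ0−h0·(2M0+M1)/6=109/24
seg 1: a=5, c=M1/2=-23/8, d=(M2−M1)/(6·1)=23/24, b=Δ1−h1·(2M1+M2)/6=-49/12
t_q=9/4 → seg 0, τ=9/4; S=0+109/24·τ+0·τ²+-23/72·τ³=3369/512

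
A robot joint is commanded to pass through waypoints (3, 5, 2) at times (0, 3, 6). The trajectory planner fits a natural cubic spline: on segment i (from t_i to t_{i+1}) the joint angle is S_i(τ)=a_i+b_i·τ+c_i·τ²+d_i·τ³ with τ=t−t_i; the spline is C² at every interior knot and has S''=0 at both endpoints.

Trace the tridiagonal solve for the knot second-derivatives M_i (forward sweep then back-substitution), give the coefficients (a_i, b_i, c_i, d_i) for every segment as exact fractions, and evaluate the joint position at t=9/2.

Δ: Δ0=2/3, Δ1=-1
row 1: diag=12, rhs=-10; c'=1/4, d'=-5/6
back: M1=-5/6
M: M0=0, M1=-5/6, M2=0
seg 0: a=3, c=M0/2=0, d=(M1−M0)/(6·3)=-5/108, b=Δ0−h0·(2M0+M1)/6=13/12
seg 1: a=5, c=M1/2=-5/12, d=(M2−M1)/(6·3)=5/108, b=Δ1−h1·(2M1+M2)/6=-1/6
t_q=9/2 → seg 1, τ=3/2; S=5+-1/6·τ+-5/12·τ²+5/108·τ³=127/32

  seg 0: a=3 b=13/12 c=0 d=-5/108
  seg 1: a=5 b=-1/6 c=-5/12 d=5/108
S(9/2) = 127/32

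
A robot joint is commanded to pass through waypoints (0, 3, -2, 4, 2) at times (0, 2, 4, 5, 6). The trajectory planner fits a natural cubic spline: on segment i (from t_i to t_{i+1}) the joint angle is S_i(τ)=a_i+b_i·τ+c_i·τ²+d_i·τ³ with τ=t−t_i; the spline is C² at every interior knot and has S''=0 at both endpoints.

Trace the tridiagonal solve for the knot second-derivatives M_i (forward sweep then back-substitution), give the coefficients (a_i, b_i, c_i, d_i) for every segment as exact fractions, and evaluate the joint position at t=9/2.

  seg 0: a=0 b=151/42 c=0 d=-11/21
  seg 1: a=3 b=-113/42 c=-22/7 d=34/21
  seg 2: a=-2 b=25/6 c=46/7 d=-199/42
  seg 3: a=4 b=65/21 c=-107/14 d=107/42
S(9/2) = 127/112

Δ: Δ0=3/2, Δ1=-5/2, Δ2=6, Δ3=-2
row 1: diag=8, rhs=-24; c'=1/4, d'=-3
row 2: denom=6−2·1/4=11/2; d'=(51−2·-3)/(11/2)=114/11
row 3: denom=4−1·2/11=42/11; d'=(-48−1·114/11)/(42/11)=-107/7
back: M3=-107/7
back: M2=114/11−2/11·-107/7=92/7
back: M1=-3−1/4·92/7=-44/7
M: M0=0, M1=-44/7, M2=92/7, M3=-107/7, M4=0
seg 0: a=0, c=M0/2=0, d=(M1−M0)/(6·2)=-11/21, b=Δ0−h0·(2M0+M1)/6=151/42
seg 1: a=3, c=M1/2=-22/7, d=(M2−M1)/(6·2)=34/21, b=Δ1−h1·(2M1+M2)/6=-113/42
seg 2: a=-2, c=M2/2=46/7, d=(M3−M2)/(6·1)=-199/42, b=Δ2−h2·(2M2+M3)/6=25/6
seg 3: a=4, c=M3/2=-107/14, d=(M4−M3)/(6·1)=107/42, b=Δ3−h3·(2M3+M4)/6=65/21
t_q=9/2 → seg 2, τ=1/2; S=-2+25/6·τ+46/7·τ²+-199/42·τ³=127/112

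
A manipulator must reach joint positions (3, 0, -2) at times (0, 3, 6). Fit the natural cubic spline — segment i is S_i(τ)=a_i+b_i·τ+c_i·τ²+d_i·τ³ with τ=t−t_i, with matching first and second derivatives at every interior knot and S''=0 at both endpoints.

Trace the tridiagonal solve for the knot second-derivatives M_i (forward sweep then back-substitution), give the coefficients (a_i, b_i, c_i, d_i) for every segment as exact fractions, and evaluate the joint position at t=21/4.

  seg 0: a=3 b=-13/12 c=0 d=1/108
  seg 1: a=0 b=-5/6 c=1/12 d=-1/108
S(21/4) = -399/256

Δ: Δ0=-1, Δ1=-2/3
row 1: diag=12, rhs=2; c'=1/4, d'=1/6
back: M1=1/6
M: M0=0, M1=1/6, M2=0
seg 0: a=3, c=M0/2=0, d=(M1−M0)/(6·3)=1/108, b=Δ0−h0·(2M0+M1)/6=-13/12
seg 1: a=0, c=M1/2=1/12, d=(M2−M1)/(6·3)=-1/108, b=Δ1−h1·(2M1+M2)/6=-5/6
t_q=21/4 → seg 1, τ=9/4; S=0+-5/6·τ+1/12·τ²+-1/108·τ³=-399/256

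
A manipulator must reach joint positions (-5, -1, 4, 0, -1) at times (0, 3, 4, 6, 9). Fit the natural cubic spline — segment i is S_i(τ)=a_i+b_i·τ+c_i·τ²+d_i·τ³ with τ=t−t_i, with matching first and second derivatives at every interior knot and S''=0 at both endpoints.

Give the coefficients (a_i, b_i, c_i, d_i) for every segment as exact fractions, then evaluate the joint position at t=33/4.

  seg 0: a=-5 b=-42/73 c=0 d=418/1971
  seg 1: a=-1 b=376/73 c=418/219 d=-451/219
  seg 2: a=4 b=611/219 c=-935/219 d=821/876
  seg 3: a=0 b=-222/73 c=593/438 d=-593/3942
S(33/4) = -15903/9344

Δ: Δ0=4/3, Δ1=5, Δ2=-2, Δ3=-1/3
row 1: diag=8, rhs=22; c'=1/8, d'=11/4
row 2: denom=6−1·1/8=47/8; d'=(-42−1·11/4)/(47/8)=-358/47
row 3: denom=10−2·16/47=438/47; d'=(10−2·-358/47)/(438/47)=593/219
back: M3=593/219
back: M2=-358/47−16/47·593/219=-1870/219
back: M1=11/4−1/8·-1870/219=836/219
M: M0=0, M1=836/219, M2=-1870/219, M3=593/219, M4=0
seg 0: a=-5, c=M0/2=0, d=(M1−M0)/(6·3)=418/1971, b=Δ0−h0·(2M0+M1)/6=-42/73
seg 1: a=-1, c=M1/2=418/219, d=(M2−M1)/(6·1)=-451/219, b=Δ1−h1·(2M1+M2)/6=376/73
seg 2: a=4, c=M2/2=-935/219, d=(M3−M2)/(6·2)=821/876, b=Δ2−h2·(2M2+M3)/6=611/219
seg 3: a=0, c=M3/2=593/438, d=(M4−M3)/(6·3)=-593/3942, b=Δ3−h3·(2M3+M4)/6=-222/73
t_q=33/4 → seg 3, τ=9/4; S=0+-222/73·τ+593/438·τ²+-593/3942·τ³=-15903/9344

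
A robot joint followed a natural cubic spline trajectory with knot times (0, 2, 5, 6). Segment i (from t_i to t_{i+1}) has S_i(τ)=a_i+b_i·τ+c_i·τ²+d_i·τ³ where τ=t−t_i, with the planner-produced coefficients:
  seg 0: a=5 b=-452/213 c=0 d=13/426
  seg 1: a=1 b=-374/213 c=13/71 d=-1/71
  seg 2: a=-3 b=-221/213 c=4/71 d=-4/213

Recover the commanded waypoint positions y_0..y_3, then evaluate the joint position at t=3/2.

y_0=5 y_1=1 y_2=-3 y_3=-4
S(3/2) = 2181/1136

y_0 = S_0(0) = a_0 = 5
y_1 = S_1(0) = a_1 = 1
y_2 = S_2(0) = a_2 = -3
y_3 = S_2(1) = -4
t_q=3/2 is in segment 0 (τ=3/2); S_0(τ)=2181/1136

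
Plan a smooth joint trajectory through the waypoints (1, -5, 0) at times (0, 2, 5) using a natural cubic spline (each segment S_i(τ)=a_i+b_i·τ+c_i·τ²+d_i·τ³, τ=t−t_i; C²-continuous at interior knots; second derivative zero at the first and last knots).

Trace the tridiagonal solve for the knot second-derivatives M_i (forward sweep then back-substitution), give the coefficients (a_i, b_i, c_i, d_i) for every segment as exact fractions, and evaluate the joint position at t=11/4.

Δ: Δ0=-3, Δ1=5/3
row 1: diag=10, rhs=28; c'=3/10, d'=14/5
back: M1=14/5
M: M0=0, M1=14/5, M2=0
seg 0: a=1, c=M0/2=0, d=(M1−M0)/(6·2)=7/30, b=Δ0−h0·(2M0+M1)/6=-59/15
seg 1: a=-5, c=M1/2=7/5, d=(M2−M1)/(6·3)=-7/45, b=Δ1−h1·(2M1+M2)/6=-17/15
t_q=11/4 → seg 1, τ=3/4; S=-5+-17/15·τ+7/5·τ²+-7/45·τ³=-1641/320

  seg 0: a=1 b=-59/15 c=0 d=7/30
  seg 1: a=-5 b=-17/15 c=7/5 d=-7/45
S(11/4) = -1641/320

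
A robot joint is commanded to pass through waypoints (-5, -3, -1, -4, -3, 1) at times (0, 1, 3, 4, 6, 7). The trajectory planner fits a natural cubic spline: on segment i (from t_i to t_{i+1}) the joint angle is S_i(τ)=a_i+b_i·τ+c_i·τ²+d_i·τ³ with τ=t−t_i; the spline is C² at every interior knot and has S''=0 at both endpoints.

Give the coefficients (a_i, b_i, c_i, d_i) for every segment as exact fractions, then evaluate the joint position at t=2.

Δ: Δ0=2, Δ1=1, Δ2=-3, Δ3=1/2, Δ4=4
row 1: diag=6, rhs=-6; c'=1/3, d'=-1
row 2: denom=6−2·1/3=16/3; d'=(-24−2·-1)/(16/3)=-33/8
row 3: denom=6−1·3/16=93/16; d'=(21−1·-33/8)/(93/16)=134/31
row 4: denom=6−2·32/93=494/93; d'=(21−2·134/31)/(494/93)=1149/494
back: M4=1149/494
back: M3=134/31−32/93·1149/494=870/247
back: M2=-33/8−3/16·870/247=-1182/247
back: M1=-1−1/3·-1182/247=147/247
M: M0=0, M1=147/247, M2=-1182/247, M3=870/247, M4=1149/494, M5=0
seg 0: a=-5, c=M0/2=0, d=(M1−M0)/(6·1)=49/494, b=Δ0−h0·(2M0+M1)/6=939/494
seg 1: a=-3, c=M1/2=147/494, d=(M2−M1)/(6·2)=-443/988, b=Δ1−h1·(2M1+M2)/6=543/247
seg 2: a=-1, c=M2/2=-591/247, d=(M3−M2)/(6·1)=18/13, b=Δ2−h2·(2M2+M3)/6=-492/247
seg 3: a=-4, c=M3/2=435/247, d=(M4−M3)/(6·2)=-197/1976, b=Δ3−h3·(2M3+M4)/6=-648/247
seg 4: a=-3, c=M4/2=1149/988, d=(M5−M4)/(6·1)=-383/988, b=Δ4−h4·(2M4+M5)/6=1593/494
t_q=2 → seg 1, τ=1; S=-3+543/247·τ+147/494·τ²+-443/988·τ³=-941/988

  seg 0: a=-5 b=939/494 c=0 d=49/494
  seg 1: a=-3 b=543/247 c=147/494 d=-443/988
  seg 2: a=-1 b=-492/247 c=-591/247 d=18/13
  seg 3: a=-4 b=-648/247 c=435/247 d=-197/1976
  seg 4: a=-3 b=1593/494 c=1149/988 d=-383/988
S(2) = -941/988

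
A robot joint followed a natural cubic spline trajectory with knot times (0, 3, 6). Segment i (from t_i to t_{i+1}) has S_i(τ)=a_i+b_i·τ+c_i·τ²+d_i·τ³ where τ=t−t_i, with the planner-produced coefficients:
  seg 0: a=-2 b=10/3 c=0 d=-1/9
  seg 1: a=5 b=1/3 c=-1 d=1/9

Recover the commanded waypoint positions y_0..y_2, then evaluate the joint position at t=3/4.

y_0=-2 y_1=5 y_2=0
S(3/4) = 29/64

y_0 = S_0(0) = a_0 = -2
y_1 = S_1(0) = a_1 = 5
y_2 = S_1(3) = 0
t_q=3/4 is in segment 0 (τ=3/4); S_0(τ)=29/64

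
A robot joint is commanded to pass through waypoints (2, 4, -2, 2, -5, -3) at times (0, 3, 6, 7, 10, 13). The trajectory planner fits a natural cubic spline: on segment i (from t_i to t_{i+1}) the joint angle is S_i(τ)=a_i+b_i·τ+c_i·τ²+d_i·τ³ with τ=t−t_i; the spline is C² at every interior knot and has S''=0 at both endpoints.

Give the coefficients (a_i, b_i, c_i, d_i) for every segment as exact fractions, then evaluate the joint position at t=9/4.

  seg 0: a=2 b=353/165 c=0 d=-9/55
  seg 1: a=4 b=-376/165 c=-81/55 d=155/297
  seg 2: a=-2 b=491/165 c=532/165 d=-11/5
  seg 3: a=2 b=466/165 c=-557/165 d=164/297
  seg 4: a=-5 b=-416/165 c=263/165 d=-263/1485
S(9/4) = 17423/3520

Δ: Δ0=2/3, Δ1=-2, Δ2=4, Δ3=-7/3, Δ4=2/3
row 1: diag=12, rhs=-16; c'=1/4, d'=-4/3
row 2: denom=8−3·1/4=29/4; d'=(36−3·-4/3)/(29/4)=160/29
row 3: denom=8−1·4/29=228/29; d'=(-38−1·160/29)/(228/29)=-631/114
row 4: denom=12−3·29/76=825/76; d'=(18−3·-631/114)/(825/76)=526/165
back: M4=526/165
back: M3=-631/114−29/76·526/165=-1114/165
back: M2=160/29−4/29·-1114/165=1064/165
back: M1=-4/3−1/4·1064/165=-162/55
M: M0=0, M1=-162/55, M2=1064/165, M3=-1114/165, M4=526/165, M5=0
seg 0: a=2, c=M0/2=0, d=(M1−M0)/(6·3)=-9/55, b=Δ0−h0·(2M0+M1)/6=353/165
seg 1: a=4, c=M1/2=-81/55, d=(M2−M1)/(6·3)=155/297, b=Δ1−h1·(2M1+M2)/6=-376/165
seg 2: a=-2, c=M2/2=532/165, d=(M3−M2)/(6·1)=-11/5, b=Δ2−h2·(2M2+M3)/6=491/165
seg 3: a=2, c=M3/2=-557/165, d=(M4−M3)/(6·3)=164/297, b=Δ3−h3·(2M3+M4)/6=466/165
seg 4: a=-5, c=M4/2=263/165, d=(M5−M4)/(6·3)=-263/1485, b=Δ4−h4·(2M4+M5)/6=-416/165
t_q=9/4 → seg 0, τ=9/4; S=2+353/165·τ+0·τ²+-9/55·τ³=17423/3520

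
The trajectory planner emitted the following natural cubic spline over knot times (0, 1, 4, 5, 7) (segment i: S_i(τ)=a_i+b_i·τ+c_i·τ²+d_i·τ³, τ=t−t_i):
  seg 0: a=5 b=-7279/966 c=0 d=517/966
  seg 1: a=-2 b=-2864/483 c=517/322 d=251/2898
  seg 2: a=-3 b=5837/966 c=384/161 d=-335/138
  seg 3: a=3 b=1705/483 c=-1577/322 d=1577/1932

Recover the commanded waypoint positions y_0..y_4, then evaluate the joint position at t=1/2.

y_0 = S_0(0) = a_0 = 5
y_1 = S_1(0) = a_1 = -2
y_2 = S_2(0) = a_2 = -3
y_3 = S_3(0) = a_3 = 3
y_4 = S_3(2) = -3
t_q=1/2 is in segment 0 (τ=1/2); S_0(τ)=3347/2576

y_0=5 y_1=-2 y_2=-3 y_3=3 y_4=-3
S(1/2) = 3347/2576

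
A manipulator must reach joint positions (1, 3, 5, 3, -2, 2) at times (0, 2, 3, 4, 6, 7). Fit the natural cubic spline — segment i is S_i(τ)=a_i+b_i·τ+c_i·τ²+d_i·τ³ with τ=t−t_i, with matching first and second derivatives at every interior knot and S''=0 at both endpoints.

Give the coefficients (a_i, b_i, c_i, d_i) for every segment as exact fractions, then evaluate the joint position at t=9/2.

Δ: Δ0=1, Δ1=2, Δ2=-2, Δ3=-5/2, Δ4=4
row 1: diag=6, rhs=6; c'=1/6, d'=1
row 2: denom=4−1·1/6=23/6; d'=(-24−1·1)/(23/6)=-150/23
row 3: denom=6−1·6/23=132/23; d'=(-3−1·-150/23)/(132/23)=27/44
row 4: denom=6−2·23/66=175/33; d'=(39−2·27/44)/(175/33)=2493/350
back: M4=2493/350
back: M3=27/44−23/66·2493/350=-327/175
back: M2=-150/23−6/23·-327/175=-1056/175
back: M1=1−1/6·-1056/175=351/175
M: M0=0, M1=351/175, M2=-1056/175, M3=-327/175, M4=2493/350, M5=0
seg 0: a=1, c=M0/2=0, d=(M1−M0)/(6·2)=117/700, b=Δ0−h0·(2M0+M1)/6=58/175
seg 1: a=3, c=M1/2=351/350, d=(M2−M1)/(6·1)=-67/50, b=Δ1−h1·(2M1+M2)/6=409/175
seg 2: a=5, c=M2/2=-528/175, d=(M3−M2)/(6·1)=243/350, b=Δ2−h2·(2M2+M3)/6=113/350
seg 3: a=3, c=M3/2=-327/350, d=(M4−M3)/(6·2)=1049/1400, b=Δ3−h3·(2M3+M4)/6=-127/35
seg 4: a=-2, c=M4/2=2493/700, d=(M5−M4)/(6·1)=-831/700, b=Δ4−h4·(2M4+M5)/6=569/350
t_q=9/2 → seg 3, τ=1/2; S=3+-127/35·τ+-327/350·τ²+1049/1400·τ³=11713/11200

  seg 0: a=1 b=58/175 c=0 d=117/700
  seg 1: a=3 b=409/175 c=351/350 d=-67/50
  seg 2: a=5 b=113/350 c=-528/175 d=243/350
  seg 3: a=3 b=-127/35 c=-327/350 d=1049/1400
  seg 4: a=-2 b=569/350 c=2493/700 d=-831/700
S(9/2) = 11713/11200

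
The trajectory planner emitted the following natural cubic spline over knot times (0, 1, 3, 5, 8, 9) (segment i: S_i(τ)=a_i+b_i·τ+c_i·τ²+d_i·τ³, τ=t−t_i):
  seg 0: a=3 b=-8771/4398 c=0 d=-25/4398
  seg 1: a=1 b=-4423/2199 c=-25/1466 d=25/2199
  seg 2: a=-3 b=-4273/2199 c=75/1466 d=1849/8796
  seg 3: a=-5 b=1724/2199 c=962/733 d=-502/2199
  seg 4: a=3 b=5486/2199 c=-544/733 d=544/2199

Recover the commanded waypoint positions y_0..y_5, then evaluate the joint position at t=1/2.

y_0 = S_0(0) = a_0 = 3
y_1 = S_1(0) = a_1 = 1
y_2 = S_2(0) = a_2 = -3
y_3 = S_3(0) = a_3 = -5
y_4 = S_4(0) = a_4 = 3
y_5 = S_4(1) = 5
t_q=1/2 is in segment 0 (τ=1/2); S_0(τ)=23481/11728

y_0=3 y_1=1 y_2=-3 y_3=-5 y_4=3 y_5=5
S(1/2) = 23481/11728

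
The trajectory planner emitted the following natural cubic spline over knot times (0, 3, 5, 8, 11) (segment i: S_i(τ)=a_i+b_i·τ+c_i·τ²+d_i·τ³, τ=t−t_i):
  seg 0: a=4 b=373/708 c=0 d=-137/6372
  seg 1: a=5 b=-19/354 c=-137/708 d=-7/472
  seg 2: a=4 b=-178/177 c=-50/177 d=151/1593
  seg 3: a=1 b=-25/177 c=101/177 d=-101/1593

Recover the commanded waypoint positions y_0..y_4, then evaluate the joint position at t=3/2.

y_0=4 y_1=5 y_2=4 y_3=1 y_4=4
S(3/2) = 8907/1888

y_0 = S_0(0) = a_0 = 4
y_1 = S_1(0) = a_1 = 5
y_2 = S_2(0) = a_2 = 4
y_3 = S_3(0) = a_3 = 1
y_4 = S_3(3) = 4
t_q=3/2 is in segment 0 (τ=3/2); S_0(τ)=8907/1888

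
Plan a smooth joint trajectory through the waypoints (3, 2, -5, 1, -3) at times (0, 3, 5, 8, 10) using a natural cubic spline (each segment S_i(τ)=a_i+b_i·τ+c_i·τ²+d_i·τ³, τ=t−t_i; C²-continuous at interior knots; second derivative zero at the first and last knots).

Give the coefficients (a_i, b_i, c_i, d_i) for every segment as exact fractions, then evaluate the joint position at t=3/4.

Δ: Δ0=-1/3, Δ1=-7/2, Δ2=2, Δ3=-2
row 1: diag=10, rhs=-19; c'=1/5, d'=-19/10
row 2: denom=10−2·1/5=48/5; d'=(33−2·-19/10)/(48/5)=23/6
row 3: denom=10−3·5/16=145/16; d'=(-24−3·23/6)/(145/16)=-568/145
back: M3=-568/145
back: M2=23/6−5/16·-568/145=440/87
back: M1=-19/10−1/5·440/87=-2533/870
M: M0=0, M1=-2533/870, M2=440/87, M3=-568/145, M4=0
seg 0: a=3, c=M0/2=0, d=(M1−M0)/(6·3)=-2533/15660, b=Δ0−h0·(2M0+M1)/6=651/580
seg 1: a=2, c=M1/2=-2533/1740, d=(M2−M1)/(6·2)=2311/3480, b=Δ1−h1·(2M1+M2)/6=-941/290
seg 2: a=-5, c=M2/2=220/87, d=(M3−M2)/(6·3)=-1952/3915, b=Δ2−h2·(2M2+M3)/6=-478/435
seg 3: a=1, c=M3/2=-284/145, d=(M4−M3)/(6·2)=142/435, b=Δ3−h3·(2M3+M4)/6=266/435
t_q=3/4 → seg 0, τ=3/4; S=3+651/580·τ+0·τ²+-2533/15660·τ³=28015/7424

  seg 0: a=3 b=651/580 c=0 d=-2533/15660
  seg 1: a=2 b=-941/290 c=-2533/1740 d=2311/3480
  seg 2: a=-5 b=-478/435 c=220/87 d=-1952/3915
  seg 3: a=1 b=266/435 c=-284/145 d=142/435
S(3/4) = 28015/7424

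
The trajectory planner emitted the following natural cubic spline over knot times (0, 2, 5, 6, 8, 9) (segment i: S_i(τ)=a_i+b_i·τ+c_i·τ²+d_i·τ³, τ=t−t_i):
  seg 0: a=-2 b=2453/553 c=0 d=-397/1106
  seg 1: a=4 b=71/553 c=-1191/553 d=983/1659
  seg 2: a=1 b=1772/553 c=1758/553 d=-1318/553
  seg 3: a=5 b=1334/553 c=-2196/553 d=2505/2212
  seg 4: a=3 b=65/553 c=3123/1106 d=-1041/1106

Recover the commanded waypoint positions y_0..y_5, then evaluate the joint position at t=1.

y_0 = S_0(0) = a_0 = -2
y_1 = S_1(0) = a_1 = 4
y_2 = S_2(0) = a_2 = 1
y_3 = S_3(0) = a_3 = 5
y_4 = S_4(0) = a_4 = 3
y_5 = S_4(1) = 5
t_q=1 is in segment 0 (τ=1); S_0(τ)=2297/1106

y_0=-2 y_1=4 y_2=1 y_3=5 y_4=3 y_5=5
S(1) = 2297/1106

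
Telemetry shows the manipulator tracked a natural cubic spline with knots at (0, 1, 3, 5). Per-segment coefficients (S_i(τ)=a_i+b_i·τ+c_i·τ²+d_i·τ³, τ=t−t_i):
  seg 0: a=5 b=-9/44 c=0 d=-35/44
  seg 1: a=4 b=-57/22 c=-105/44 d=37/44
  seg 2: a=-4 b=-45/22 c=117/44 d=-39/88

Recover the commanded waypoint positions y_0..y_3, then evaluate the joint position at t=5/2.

y_0=5 y_1=4 y_2=-4 y_3=-1
S(5/2) = -851/352

y_0 = S_0(0) = a_0 = 5
y_1 = S_1(0) = a_1 = 4
y_2 = S_2(0) = a_2 = -4
y_3 = S_2(2) = -1
t_q=5/2 is in segment 1 (τ=3/2); S_1(τ)=-851/352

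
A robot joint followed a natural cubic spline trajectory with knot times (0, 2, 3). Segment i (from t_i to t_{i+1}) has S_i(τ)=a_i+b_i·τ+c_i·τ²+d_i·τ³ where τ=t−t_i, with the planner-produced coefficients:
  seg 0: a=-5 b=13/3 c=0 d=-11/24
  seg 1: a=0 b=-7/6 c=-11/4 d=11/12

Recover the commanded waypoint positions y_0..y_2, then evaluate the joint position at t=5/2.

y_0 = S_0(0) = a_0 = -5
y_1 = S_1(0) = a_1 = 0
y_2 = S_1(1) = -3
t_q=5/2 is in segment 1 (τ=1/2); S_1(τ)=-37/32

y_0=-5 y_1=0 y_2=-3
S(5/2) = -37/32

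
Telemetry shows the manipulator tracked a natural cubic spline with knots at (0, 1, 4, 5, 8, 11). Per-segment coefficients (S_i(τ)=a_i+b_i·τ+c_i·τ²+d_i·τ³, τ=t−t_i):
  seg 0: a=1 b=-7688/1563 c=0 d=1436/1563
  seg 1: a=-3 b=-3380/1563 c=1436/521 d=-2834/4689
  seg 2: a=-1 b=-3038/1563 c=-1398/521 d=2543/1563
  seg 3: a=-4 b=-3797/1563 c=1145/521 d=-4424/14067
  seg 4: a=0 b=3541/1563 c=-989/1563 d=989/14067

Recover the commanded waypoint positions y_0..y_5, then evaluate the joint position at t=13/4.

y_0 = S_0(0) = a_0 = 1
y_1 = S_1(0) = a_1 = -3
y_2 = S_2(0) = a_2 = -1
y_3 = S_3(0) = a_3 = -4
y_4 = S_4(0) = a_4 = 0
y_5 = S_4(3) = 3
t_q=13/4 is in segment 1 (τ=9/4); S_1(τ)=-13281/16672

y_0=1 y_1=-3 y_2=-1 y_3=-4 y_4=0 y_5=3
S(13/4) = -13281/16672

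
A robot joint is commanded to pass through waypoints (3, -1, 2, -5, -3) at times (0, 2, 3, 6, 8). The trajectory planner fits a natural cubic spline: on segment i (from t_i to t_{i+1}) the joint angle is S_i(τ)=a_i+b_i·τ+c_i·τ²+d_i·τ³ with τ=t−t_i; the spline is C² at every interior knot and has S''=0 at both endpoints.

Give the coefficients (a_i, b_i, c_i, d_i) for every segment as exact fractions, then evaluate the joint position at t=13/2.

  seg 0: a=3 b=-2503/624 c=0 d=1255/2496
  seg 1: a=-1 b=631/312 c=1255/416 d=-2545/1248
  seg 2: a=2 b=2419/1248 c=-645/208 d=161/288
  seg 3: a=-5 b=-491/312 c=803/416 d=-803/2496
S(13/2) = -35573/6656

Δ: Δ0=-2, Δ1=3, Δ2=-7/3, Δ3=1
row 1: diag=6, rhs=30; c'=1/6, d'=5
row 2: denom=8−1·1/6=47/6; d'=(-32−1·5)/(47/6)=-222/47
row 3: denom=10−3·18/47=416/47; d'=(20−3·-222/47)/(416/47)=803/208
back: M3=803/208
back: M2=-222/47−18/47·803/208=-645/104
back: M1=5−1/6·-645/104=1255/208
M: M0=0, M1=1255/208, M2=-645/104, M3=803/208, M4=0
seg 0: a=3, c=M0/2=0, d=(M1−M0)/(6·2)=1255/2496, b=Δ0−h0·(2M0+M1)/6=-2503/624
seg 1: a=-1, c=M1/2=1255/416, d=(M2−M1)/(6·1)=-2545/1248, b=Δ1−h1·(2M1+M2)/6=631/312
seg 2: a=2, c=M2/2=-645/208, d=(M3−M2)/(6·3)=161/288, b=Δ2−h2·(2M2+M3)/6=2419/1248
seg 3: a=-5, c=M3/2=803/416, d=(M4−M3)/(6·2)=-803/2496, b=Δ3−h3·(2M3+M4)/6=-491/312
t_q=13/2 → seg 3, τ=1/2; S=-5+-491/312·τ+803/416·τ²+-803/2496·τ³=-35573/6656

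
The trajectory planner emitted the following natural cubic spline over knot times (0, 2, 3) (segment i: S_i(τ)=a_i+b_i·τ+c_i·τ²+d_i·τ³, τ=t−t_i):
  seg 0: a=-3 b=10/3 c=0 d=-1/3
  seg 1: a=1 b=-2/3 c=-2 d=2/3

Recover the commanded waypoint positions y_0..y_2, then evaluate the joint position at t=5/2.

y_0=-3 y_1=1 y_2=-1
S(5/2) = 1/4

y_0 = S_0(0) = a_0 = -3
y_1 = S_1(0) = a_1 = 1
y_2 = S_1(1) = -1
t_q=5/2 is in segment 1 (τ=1/2); S_1(τ)=1/4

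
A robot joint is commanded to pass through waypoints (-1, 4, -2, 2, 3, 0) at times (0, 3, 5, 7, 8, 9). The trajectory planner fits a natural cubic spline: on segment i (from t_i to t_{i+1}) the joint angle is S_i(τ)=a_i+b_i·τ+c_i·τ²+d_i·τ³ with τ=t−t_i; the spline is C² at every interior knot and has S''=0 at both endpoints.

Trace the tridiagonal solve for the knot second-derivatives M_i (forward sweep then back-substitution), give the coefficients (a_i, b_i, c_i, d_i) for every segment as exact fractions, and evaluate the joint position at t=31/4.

  seg 0: a=-1 b=8533/2382 c=0 d=-169/794
  seg 1: a=4 b=-2578/1191 c=-1521/794 d=892/1191
  seg 2: a=-2 b=-1000/1191 c=2047/794 d=-2759/4764
  seg 3: a=2 b=3005/1191 c=-356/397 d=-746/1191
  seg 4: a=3 b=-1369/1191 c=-1102/397 d=1102/1191
S(31/4) = 39683/12704

Δ: Δ0=5/3, Δ1=-3, Δ2=2, Δ3=1, Δ4=-3
row 1: diag=10, rhs=-28; c'=1/5, d'=-14/5
row 2: denom=8−2·1/5=38/5; d'=(30−2·-14/5)/(38/5)=89/19
row 3: denom=6−2·5/19=104/19; d'=(-6−2·89/19)/(104/19)=-73/26
row 4: denom=4−1·19/104=397/104; d'=(-24−1·-73/26)/(397/104)=-2204/397
back: M4=-2204/397
back: M3=-73/26−19/104·-2204/397=-712/397
back: M2=89/19−5/19·-712/397=2047/397
back: M1=-14/5−1/5·2047/397=-1521/397
M: M0=0, M1=-1521/397, M2=2047/397, M3=-712/397, M4=-2204/397, M5=0
seg 0: a=-1, c=M0/2=0, d=(M1−M0)/(6·3)=-169/794, b=Δ0−h0·(2M0+M1)/6=8533/2382
seg 1: a=4, c=M1/2=-1521/794, d=(M2−M1)/(6·2)=892/1191, b=Δ1−h1·(2M1+M2)/6=-2578/1191
seg 2: a=-2, c=M2/2=2047/794, d=(M3−M2)/(6·2)=-2759/4764, b=Δ2−h2·(2M2+M3)/6=-1000/1191
seg 3: a=2, c=M3/2=-356/397, d=(M4−M3)/(6·1)=-746/1191, b=Δ3−h3·(2M3+M4)/6=3005/1191
seg 4: a=3, c=M4/2=-1102/397, d=(M5−M4)/(6·1)=1102/1191, b=Δ4−h4·(2M4+M5)/6=-1369/1191
t_q=31/4 → seg 3, τ=3/4; S=2+3005/1191·τ+-356/397·τ²+-746/1191·τ³=39683/12704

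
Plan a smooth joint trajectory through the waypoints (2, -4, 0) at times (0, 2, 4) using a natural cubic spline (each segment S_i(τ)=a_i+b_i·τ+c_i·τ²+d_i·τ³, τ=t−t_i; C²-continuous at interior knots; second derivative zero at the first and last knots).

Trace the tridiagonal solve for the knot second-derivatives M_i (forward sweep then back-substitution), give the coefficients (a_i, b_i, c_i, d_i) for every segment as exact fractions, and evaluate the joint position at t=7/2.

  seg 0: a=2 b=-17/4 c=0 d=5/16
  seg 1: a=-4 b=-1/2 c=15/8 d=-5/16
S(7/2) = -203/128

Δ: Δ0=-3, Δ1=2
row 1: diag=8, rhs=30; c'=1/4, d'=15/4
back: M1=15/4
M: M0=0, M1=15/4, M2=0
seg 0: a=2, c=M0/2=0, d=(M1−M0)/(6·2)=5/16, b=Δ0−h0·(2M0+M1)/6=-17/4
seg 1: a=-4, c=M1/2=15/8, d=(M2−M1)/(6·2)=-5/16, b=Δ1−h1·(2M1+M2)/6=-1/2
t_q=7/2 → seg 1, τ=3/2; S=-4+-1/2·τ+15/8·τ²+-5/16·τ³=-203/128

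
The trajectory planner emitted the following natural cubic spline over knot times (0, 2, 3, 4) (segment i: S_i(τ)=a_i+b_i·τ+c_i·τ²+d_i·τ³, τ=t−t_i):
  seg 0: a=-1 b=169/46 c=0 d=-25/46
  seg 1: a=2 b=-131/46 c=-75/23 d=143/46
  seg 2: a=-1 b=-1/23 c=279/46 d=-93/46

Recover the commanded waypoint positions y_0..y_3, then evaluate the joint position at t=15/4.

y_0 = S_0(0) = a_0 = -1
y_1 = S_1(0) = a_1 = 2
y_2 = S_2(0) = a_2 = -1
y_3 = S_2(1) = 3
t_q=15/4 is in segment 2 (τ=3/4); S_2(τ)=4493/2944

y_0=-1 y_1=2 y_2=-1 y_3=3
S(15/4) = 4493/2944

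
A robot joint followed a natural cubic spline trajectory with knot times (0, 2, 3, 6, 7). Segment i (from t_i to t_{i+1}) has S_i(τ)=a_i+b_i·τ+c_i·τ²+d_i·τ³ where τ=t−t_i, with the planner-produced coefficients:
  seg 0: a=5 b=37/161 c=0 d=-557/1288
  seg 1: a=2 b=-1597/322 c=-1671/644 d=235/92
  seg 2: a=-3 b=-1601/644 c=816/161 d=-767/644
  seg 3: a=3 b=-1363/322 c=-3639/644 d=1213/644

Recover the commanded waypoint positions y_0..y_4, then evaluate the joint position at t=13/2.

y_0=5 y_1=2 y_2=-3 y_3=3 y_4=-5
S(13/2) = -1513/5152

y_0 = S_0(0) = a_0 = 5
y_1 = S_1(0) = a_1 = 2
y_2 = S_2(0) = a_2 = -3
y_3 = S_3(0) = a_3 = 3
y_4 = S_3(1) = -5
t_q=13/2 is in segment 3 (τ=1/2); S_3(τ)=-1513/5152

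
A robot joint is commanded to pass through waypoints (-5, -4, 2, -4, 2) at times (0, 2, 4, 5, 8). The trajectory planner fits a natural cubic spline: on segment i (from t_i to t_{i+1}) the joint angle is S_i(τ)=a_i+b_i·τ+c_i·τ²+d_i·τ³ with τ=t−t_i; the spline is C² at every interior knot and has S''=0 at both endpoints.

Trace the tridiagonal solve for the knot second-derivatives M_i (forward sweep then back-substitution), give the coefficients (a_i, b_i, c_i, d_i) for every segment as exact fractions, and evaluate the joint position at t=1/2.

Δ: Δ0=1/2, Δ1=3, Δ2=-6, Δ3=2
row 1: diag=8, rhs=15; c'=1/4, d'=15/8
row 2: denom=6−2·1/4=11/2; d'=(-54−2·15/8)/(11/2)=-21/2
row 3: denom=8−1·2/11=86/11; d'=(48−1·-21/2)/(86/11)=1287/172
back: M3=1287/172
back: M2=-21/2−2/11·1287/172=-510/43
back: M1=15/8−1/4·-510/43=1665/344
M: M0=0, M1=1665/344, M2=-510/43, M3=1287/172, M4=0
seg 0: a=-5, c=M0/2=0, d=(M1−M0)/(6·2)=555/1376, b=Δ0−h0·(2M0+M1)/6=-383/344
seg 1: a=-4, c=M1/2=1665/688, d=(M2−M1)/(6·2)=-1915/1376, b=Δ1−h1·(2M1+M2)/6=641/172
seg 2: a=2, c=M2/2=-255/43, d=(M3−M2)/(6·1)=1109/344, b=Δ2−h2·(2M2+M3)/6=-1133/344
seg 3: a=-4, c=M3/2=1287/344, d=(M4−M3)/(6·3)=-143/344, b=Δ3−h3·(2M3+M4)/6=-943/172
t_q=1/2 → seg 0, τ=1/2; S=-5+-383/344·τ+0·τ²+555/1376·τ³=-60613/11008

  seg 0: a=-5 b=-383/344 c=0 d=555/1376
  seg 1: a=-4 b=641/172 c=1665/688 d=-1915/1376
  seg 2: a=2 b=-1133/344 c=-255/43 d=1109/344
  seg 3: a=-4 b=-943/172 c=1287/344 d=-143/344
S(1/2) = -60613/11008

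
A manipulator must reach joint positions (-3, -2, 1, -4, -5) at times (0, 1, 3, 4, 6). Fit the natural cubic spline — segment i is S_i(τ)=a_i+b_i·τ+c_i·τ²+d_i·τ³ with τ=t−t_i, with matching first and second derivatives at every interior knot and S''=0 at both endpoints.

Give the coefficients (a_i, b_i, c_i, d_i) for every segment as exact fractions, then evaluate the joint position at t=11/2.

  seg 0: a=-3 b=163/372 c=0 d=209/372
  seg 1: a=-2 b=395/186 c=209/124 d=-743/744
  seg 2: a=1 b=-290/93 c=-267/62 d=451/186
  seg 3: a=-4 b=-829/186 c=92/31 d=-46/93
S(11/2) = -176/31

Δ: Δ0=1, Δ1=3/2, Δ2=-5, Δ3=-1/2
row 1: diag=6, rhs=3; c'=1/3, d'=1/2
row 2: denom=6−2·1/3=16/3; d'=(-39−2·1/2)/(16/3)=-15/2
row 3: denom=6−1·3/16=93/16; d'=(27−1·-15/2)/(93/16)=184/31
back: M3=184/31
back: M2=-15/2−3/16·184/31=-267/31
back: M1=1/2−1/3·-267/31=209/62
M: M0=0, M1=209/62, M2=-267/31, M3=184/31, M4=0
seg 0: a=-3, c=M0/2=0, d=(M1−M0)/(6·1)=209/372, b=Δ0−h0·(2M0+M1)/6=163/372
seg 1: a=-2, c=M1/2=209/124, d=(M2−M1)/(6·2)=-743/744, b=Δ1−h1·(2M1+M2)/6=395/186
seg 2: a=1, c=M2/2=-267/62, d=(M3−M2)/(6·1)=451/186, b=Δ2−h2·(2M2+M3)/6=-290/93
seg 3: a=-4, c=M3/2=92/31, d=(M4−M3)/(6·2)=-46/93, b=Δ3−h3·(2M3+M4)/6=-829/186
t_q=11/2 → seg 3, τ=3/2; S=-4+-829/186·τ+92/31·τ²+-46/93·τ³=-176/31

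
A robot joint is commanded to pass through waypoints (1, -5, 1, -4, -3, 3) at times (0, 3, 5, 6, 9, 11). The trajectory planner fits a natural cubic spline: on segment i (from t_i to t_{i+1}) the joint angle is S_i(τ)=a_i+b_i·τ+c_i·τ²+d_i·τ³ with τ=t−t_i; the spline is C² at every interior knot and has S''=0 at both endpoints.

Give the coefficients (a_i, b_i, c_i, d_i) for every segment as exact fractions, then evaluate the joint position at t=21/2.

Δ: Δ0=-2, Δ1=3, Δ2=-5, Δ3=1/3, Δ4=3
row 1: diag=10, rhs=30; c'=1/5, d'=3
row 2: denom=6−2·1/5=28/5; d'=(-48−2·3)/(28/5)=-135/14
row 3: denom=8−1·5/28=219/28; d'=(32−1·-135/14)/(219/28)=1166/219
row 4: denom=10−3·28/73=646/73; d'=(16−3·1166/219)/(646/73)=1/323
back: M4=1/323
back: M3=1166/219−28/73·1/323=5158/969
back: M2=-135/14−5/28·5158/969=-10265/969
back: M1=3−1/5·-10265/969=4960/969
M: M0=0, M1=4960/969, M2=-10265/969, M3=5158/969, M4=1/323, M5=0
seg 0: a=1, c=M0/2=0, d=(M1−M0)/(6·3)=2480/8721, b=Δ0−h0·(2M0+M1)/6=-4418/969
seg 1: a=-5, c=M1/2=2480/969, d=(M2−M1)/(6·2)=-5075/3876, b=Δ1−h1·(2M1+M2)/6=3022/969
seg 2: a=1, c=M2/2=-10265/1938, d=(M3−M2)/(6·1)=5141/1938, b=Δ2−h2·(2M2+M3)/6=-761/323
seg 3: a=-4, c=M3/2=2579/969, d=(M4−M3)/(6·3)=-5155/17442, b=Δ3−h3·(2M3+M4)/6=-569/114
seg 4: a=-3, c=M4/2=1/646, d=(M5−M4)/(6·2)=-1/3876, b=Δ4−h4·(2M4+M5)/6=2905/969
t_q=21/2 → seg 4, τ=3/2; S=-3+2905/969·τ+1/646·τ²+-1/3876·τ³=15499/10336

  seg 0: a=1 b=-4418/969 c=0 d=2480/8721
  seg 1: a=-5 b=3022/969 c=2480/969 d=-5075/3876
  seg 2: a=1 b=-761/323 c=-10265/1938 d=5141/1938
  seg 3: a=-4 b=-569/114 c=2579/969 d=-5155/17442
  seg 4: a=-3 b=2905/969 c=1/646 d=-1/3876
S(21/2) = 15499/10336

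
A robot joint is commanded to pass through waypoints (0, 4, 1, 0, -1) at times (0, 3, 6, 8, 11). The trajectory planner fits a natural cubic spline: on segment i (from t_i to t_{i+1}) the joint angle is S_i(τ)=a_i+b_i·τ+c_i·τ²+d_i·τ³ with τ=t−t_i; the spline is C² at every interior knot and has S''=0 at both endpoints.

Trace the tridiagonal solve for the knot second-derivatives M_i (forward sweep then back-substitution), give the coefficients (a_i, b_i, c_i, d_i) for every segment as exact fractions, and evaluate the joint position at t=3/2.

  seg 0: a=0 b=355/177 c=0 d=-119/1593
  seg 1: a=4 b=-2/177 c=-119/177 d=182/1593
  seg 2: a=1 b=-170/177 c=21/59 d=-89/1416
  seg 3: a=0 b=-103/354 c=-5/236 d=5/2124
S(3/2) = 1301/472

Δ: Δ0=4/3, Δ1=-1, Δ2=-1/2, Δ3=-1/3
row 1: diag=12, rhs=-14; c'=1/4, d'=-7/6
row 2: denom=10−3·1/4=37/4; d'=(3−3·-7/6)/(37/4)=26/37
row 3: denom=10−2·8/37=354/37; d'=(1−2·26/37)/(354/37)=-5/118
back: M3=-5/118
back: M2=26/37−8/37·-5/118=42/59
back: M1=-7/6−1/4·42/59=-238/177
M: M0=0, M1=-238/177, M2=42/59, M3=-5/118, M4=0
seg 0: a=0, c=M0/2=0, d=(M1−M0)/(6·3)=-119/1593, b=Δ0−h0·(2M0+M1)/6=355/177
seg 1: a=4, c=M1/2=-119/177, d=(M2−M1)/(6·3)=182/1593, b=Δ1−h1·(2M1+M2)/6=-2/177
seg 2: a=1, c=M2/2=21/59, d=(M3−M2)/(6·2)=-89/1416, b=Δ2−h2·(2M2+M3)/6=-170/177
seg 3: a=0, c=M3/2=-5/236, d=(M4−M3)/(6·3)=5/2124, b=Δ3−h3·(2M3+M4)/6=-103/354
t_q=3/2 → seg 0, τ=3/2; S=0+355/177·τ+0·τ²+-119/1593·τ³=1301/472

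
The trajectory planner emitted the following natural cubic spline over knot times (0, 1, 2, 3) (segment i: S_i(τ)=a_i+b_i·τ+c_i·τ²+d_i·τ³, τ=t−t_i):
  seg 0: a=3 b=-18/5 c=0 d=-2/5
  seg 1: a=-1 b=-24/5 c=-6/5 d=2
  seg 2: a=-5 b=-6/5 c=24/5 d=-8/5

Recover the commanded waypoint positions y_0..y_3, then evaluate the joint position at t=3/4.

y_0=3 y_1=-1 y_2=-5 y_3=-3
S(3/4) = 21/160

y_0 = S_0(0) = a_0 = 3
y_1 = S_1(0) = a_1 = -1
y_2 = S_2(0) = a_2 = -5
y_3 = S_2(1) = -3
t_q=3/4 is in segment 0 (τ=3/4); S_0(τ)=21/160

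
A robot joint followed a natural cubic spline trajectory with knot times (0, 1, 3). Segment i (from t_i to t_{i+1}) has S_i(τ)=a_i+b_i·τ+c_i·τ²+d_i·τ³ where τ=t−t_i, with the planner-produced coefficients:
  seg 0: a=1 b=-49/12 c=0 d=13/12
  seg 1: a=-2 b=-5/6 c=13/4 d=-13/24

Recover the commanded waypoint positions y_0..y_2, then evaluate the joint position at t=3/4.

y_0 = S_0(0) = a_0 = 1
y_1 = S_1(0) = a_1 = -2
y_2 = S_1(2) = 5
t_q=3/4 is in segment 0 (τ=3/4); S_0(τ)=-411/256

y_0=1 y_1=-2 y_2=5
S(3/4) = -411/256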